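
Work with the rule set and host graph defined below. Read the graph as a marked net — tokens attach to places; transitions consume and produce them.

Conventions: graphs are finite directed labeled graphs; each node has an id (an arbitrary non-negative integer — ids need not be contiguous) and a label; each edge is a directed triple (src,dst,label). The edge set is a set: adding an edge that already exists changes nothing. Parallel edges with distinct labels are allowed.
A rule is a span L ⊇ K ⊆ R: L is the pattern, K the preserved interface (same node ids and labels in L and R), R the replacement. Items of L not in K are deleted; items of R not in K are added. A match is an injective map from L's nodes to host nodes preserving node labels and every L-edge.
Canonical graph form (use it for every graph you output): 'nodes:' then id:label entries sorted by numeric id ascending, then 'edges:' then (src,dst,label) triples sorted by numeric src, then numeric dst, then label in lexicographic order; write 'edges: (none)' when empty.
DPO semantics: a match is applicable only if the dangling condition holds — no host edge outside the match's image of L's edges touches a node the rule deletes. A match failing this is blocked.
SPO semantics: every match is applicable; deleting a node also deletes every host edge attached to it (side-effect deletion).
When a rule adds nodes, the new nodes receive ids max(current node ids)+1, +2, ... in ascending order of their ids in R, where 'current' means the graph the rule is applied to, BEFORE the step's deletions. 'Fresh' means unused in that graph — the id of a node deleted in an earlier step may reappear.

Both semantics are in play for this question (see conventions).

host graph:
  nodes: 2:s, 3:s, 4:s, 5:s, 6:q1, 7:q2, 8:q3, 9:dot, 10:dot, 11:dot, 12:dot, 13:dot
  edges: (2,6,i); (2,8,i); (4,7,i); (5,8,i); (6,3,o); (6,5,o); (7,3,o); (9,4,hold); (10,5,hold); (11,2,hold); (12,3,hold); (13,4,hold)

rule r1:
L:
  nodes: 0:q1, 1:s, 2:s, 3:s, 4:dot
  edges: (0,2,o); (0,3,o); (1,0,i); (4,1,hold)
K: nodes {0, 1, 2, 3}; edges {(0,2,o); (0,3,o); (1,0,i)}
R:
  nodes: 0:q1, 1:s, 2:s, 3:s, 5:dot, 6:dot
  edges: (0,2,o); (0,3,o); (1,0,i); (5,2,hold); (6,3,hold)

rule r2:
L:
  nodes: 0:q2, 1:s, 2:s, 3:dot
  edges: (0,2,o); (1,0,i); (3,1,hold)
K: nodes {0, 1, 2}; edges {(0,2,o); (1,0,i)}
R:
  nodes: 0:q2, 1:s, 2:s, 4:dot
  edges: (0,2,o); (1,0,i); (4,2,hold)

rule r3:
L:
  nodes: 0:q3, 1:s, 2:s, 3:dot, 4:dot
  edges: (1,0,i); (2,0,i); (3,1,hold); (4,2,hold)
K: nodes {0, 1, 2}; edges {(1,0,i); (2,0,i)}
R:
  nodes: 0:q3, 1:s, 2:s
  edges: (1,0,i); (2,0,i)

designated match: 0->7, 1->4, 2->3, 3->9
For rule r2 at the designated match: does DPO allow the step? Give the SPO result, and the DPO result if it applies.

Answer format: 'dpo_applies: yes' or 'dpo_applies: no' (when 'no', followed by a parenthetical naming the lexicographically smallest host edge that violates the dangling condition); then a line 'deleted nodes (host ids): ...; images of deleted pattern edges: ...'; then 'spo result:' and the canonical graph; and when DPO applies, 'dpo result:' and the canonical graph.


dpo_applies: yes
deleted nodes (host ids): 9; images of deleted pattern edges: (9,4,hold)
spo result:
nodes: 2:s, 3:s, 4:s, 5:s, 6:q1, 7:q2, 8:q3, 10:dot, 11:dot, 12:dot, 13:dot, 14:dot
edges: (2,6,i); (2,8,i); (4,7,i); (5,8,i); (6,3,o); (6,5,o); (7,3,o); (10,5,hold); (11,2,hold); (12,3,hold); (13,4,hold); (14,3,hold)
dpo result:
nodes: 2:s, 3:s, 4:s, 5:s, 6:q1, 7:q2, 8:q3, 10:dot, 11:dot, 12:dot, 13:dot, 14:dot
edges: (2,6,i); (2,8,i); (4,7,i); (5,8,i); (6,3,o); (6,5,o); (7,3,o); (10,5,hold); (11,2,hold); (12,3,hold); (13,4,hold); (14,3,hold)


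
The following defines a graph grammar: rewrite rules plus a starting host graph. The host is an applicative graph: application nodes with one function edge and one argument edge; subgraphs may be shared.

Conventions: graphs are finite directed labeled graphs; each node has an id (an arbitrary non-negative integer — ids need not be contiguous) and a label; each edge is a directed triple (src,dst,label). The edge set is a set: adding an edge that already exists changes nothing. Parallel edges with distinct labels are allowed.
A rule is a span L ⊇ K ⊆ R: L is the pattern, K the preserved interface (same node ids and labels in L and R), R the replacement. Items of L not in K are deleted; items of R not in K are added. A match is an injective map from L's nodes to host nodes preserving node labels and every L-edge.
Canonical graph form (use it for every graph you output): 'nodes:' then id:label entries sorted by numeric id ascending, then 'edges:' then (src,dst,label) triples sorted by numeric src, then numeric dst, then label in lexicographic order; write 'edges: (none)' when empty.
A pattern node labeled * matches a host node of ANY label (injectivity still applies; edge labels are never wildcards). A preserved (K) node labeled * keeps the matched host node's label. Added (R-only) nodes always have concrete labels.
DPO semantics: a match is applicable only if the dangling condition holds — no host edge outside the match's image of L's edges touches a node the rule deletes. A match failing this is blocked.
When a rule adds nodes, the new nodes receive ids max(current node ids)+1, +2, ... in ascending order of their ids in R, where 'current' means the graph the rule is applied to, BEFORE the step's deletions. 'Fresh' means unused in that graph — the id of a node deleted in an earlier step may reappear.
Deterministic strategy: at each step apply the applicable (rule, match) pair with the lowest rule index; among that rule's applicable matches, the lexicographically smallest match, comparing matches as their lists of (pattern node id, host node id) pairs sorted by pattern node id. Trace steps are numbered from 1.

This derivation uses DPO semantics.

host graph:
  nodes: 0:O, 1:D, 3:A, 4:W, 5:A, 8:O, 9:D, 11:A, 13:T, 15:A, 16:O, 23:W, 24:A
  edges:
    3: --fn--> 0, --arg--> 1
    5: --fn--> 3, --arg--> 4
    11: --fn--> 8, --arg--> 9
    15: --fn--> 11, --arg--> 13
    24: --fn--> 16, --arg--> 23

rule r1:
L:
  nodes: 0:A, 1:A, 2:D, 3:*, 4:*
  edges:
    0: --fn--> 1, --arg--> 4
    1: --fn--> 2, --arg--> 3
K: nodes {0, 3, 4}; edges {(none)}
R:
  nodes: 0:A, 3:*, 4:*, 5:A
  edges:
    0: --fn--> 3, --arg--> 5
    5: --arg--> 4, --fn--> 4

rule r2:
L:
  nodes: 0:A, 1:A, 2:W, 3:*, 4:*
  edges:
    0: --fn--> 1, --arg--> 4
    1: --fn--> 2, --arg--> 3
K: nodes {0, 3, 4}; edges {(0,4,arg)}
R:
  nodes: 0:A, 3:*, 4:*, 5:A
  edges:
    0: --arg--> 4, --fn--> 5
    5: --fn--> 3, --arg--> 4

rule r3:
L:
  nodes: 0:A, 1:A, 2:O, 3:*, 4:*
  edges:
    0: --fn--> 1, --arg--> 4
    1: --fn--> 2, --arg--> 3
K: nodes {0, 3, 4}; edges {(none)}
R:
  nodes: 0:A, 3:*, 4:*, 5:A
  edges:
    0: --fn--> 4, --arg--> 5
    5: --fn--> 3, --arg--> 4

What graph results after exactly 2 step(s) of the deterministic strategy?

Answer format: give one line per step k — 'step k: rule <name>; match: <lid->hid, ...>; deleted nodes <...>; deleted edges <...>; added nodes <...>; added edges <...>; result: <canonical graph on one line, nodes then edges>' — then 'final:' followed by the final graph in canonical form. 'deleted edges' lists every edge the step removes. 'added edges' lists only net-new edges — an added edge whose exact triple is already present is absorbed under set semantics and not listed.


step 1: rule r3; match: 0->5, 1->3, 2->0, 3->1, 4->4; deleted nodes 0, 3; deleted edges (3,0,fn); (3,1,arg); (5,3,fn); (5,4,arg); added nodes 25; added edges (5,4,fn); (5,25,arg); (25,1,fn); (25,4,arg); result: nodes: 1:D, 4:W, 5:A, 8:O, 9:D, 11:A, 13:T, 15:A, 16:O, 23:W, 24:A, 25:A edges: (5,4,fn); (5,25,arg); (11,8,fn); (11,9,arg); (15,11,fn); (15,13,arg); (24,16,fn); (24,23,arg); (25,1,fn); (25,4,arg)
step 2: rule r3; match: 0->15, 1->11, 2->8, 3->9, 4->13; deleted nodes 8, 11; deleted edges (11,8,fn); (11,9,arg); (15,11,fn); (15,13,arg); added nodes 26; added edges (15,13,fn); (15,26,arg); (26,9,fn); (26,13,arg); result: nodes: 1:D, 4:W, 5:A, 9:D, 13:T, 15:A, 16:O, 23:W, 24:A, 25:A, 26:A edges: (5,4,fn); (5,25,arg); (15,13,fn); (15,26,arg); (24,16,fn); (24,23,arg); (25,1,fn); (25,4,arg); (26,9,fn); (26,13,arg)
final:
nodes: 1:D, 4:W, 5:A, 9:D, 13:T, 15:A, 16:O, 23:W, 24:A, 25:A, 26:A
edges: (5,4,fn); (5,25,arg); (15,13,fn); (15,26,arg); (24,16,fn); (24,23,arg); (25,1,fn); (25,4,arg); (26,9,fn); (26,13,arg)


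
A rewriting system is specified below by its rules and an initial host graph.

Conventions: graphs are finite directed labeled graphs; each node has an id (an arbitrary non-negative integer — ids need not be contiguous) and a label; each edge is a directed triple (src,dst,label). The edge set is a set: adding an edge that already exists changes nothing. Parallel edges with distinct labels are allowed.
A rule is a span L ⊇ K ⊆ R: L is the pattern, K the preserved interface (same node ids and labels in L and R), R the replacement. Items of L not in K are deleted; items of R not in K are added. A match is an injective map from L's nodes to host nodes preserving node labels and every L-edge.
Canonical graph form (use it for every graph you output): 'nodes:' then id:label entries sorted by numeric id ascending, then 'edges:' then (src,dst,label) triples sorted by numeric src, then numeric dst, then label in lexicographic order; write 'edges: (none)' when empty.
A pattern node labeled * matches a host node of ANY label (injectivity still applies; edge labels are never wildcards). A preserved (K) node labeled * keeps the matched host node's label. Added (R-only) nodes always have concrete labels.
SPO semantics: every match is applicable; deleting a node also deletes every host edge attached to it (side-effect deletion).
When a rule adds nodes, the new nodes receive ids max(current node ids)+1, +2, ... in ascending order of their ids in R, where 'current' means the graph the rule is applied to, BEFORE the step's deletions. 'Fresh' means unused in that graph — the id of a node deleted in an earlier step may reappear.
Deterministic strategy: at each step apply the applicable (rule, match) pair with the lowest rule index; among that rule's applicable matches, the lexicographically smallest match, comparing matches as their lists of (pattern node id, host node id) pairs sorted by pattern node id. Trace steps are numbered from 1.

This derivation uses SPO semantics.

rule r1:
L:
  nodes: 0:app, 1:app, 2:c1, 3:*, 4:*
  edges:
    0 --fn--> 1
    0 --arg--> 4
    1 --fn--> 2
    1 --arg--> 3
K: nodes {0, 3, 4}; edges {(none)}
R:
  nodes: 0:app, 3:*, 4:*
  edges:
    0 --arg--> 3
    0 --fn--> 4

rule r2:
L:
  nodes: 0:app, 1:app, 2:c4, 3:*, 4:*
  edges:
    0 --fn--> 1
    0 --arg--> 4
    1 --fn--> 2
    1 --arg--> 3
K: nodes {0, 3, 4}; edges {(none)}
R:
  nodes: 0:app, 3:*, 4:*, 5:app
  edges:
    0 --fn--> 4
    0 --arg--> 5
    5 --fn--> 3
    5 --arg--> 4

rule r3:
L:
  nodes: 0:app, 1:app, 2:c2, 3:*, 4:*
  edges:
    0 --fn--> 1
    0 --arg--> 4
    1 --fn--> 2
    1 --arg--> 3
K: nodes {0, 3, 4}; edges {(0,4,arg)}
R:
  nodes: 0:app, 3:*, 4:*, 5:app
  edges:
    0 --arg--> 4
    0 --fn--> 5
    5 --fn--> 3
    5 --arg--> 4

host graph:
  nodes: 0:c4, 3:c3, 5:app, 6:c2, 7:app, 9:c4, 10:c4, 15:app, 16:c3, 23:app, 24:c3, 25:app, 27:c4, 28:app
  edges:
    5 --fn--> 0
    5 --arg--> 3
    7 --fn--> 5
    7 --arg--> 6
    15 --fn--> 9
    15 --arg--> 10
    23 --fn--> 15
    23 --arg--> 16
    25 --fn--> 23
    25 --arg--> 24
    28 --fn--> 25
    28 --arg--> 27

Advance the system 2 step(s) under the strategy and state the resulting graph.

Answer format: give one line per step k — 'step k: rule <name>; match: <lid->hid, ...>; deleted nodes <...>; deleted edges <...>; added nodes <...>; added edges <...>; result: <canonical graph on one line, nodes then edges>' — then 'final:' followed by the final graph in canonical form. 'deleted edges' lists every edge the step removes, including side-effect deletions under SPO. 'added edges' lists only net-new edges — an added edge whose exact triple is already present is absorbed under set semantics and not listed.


step 1: rule r2; match: 0->7, 1->5, 2->0, 3->3, 4->6; deleted nodes 0, 5; deleted edges (5,0,fn); (5,3,arg); (7,5,fn); (7,6,arg); added nodes 29; added edges (7,6,fn); (7,29,arg); (29,3,fn); (29,6,arg); result: nodes: 3:c3, 6:c2, 7:app, 9:c4, 10:c4, 15:app, 16:c3, 23:app, 24:c3, 25:app, 27:c4, 28:app, 29:app edges: (7,6,fn); (7,29,arg); (15,9,fn); (15,10,arg); (23,15,fn); (23,16,arg); (25,23,fn); (25,24,arg); (28,25,fn); (28,27,arg); (29,3,fn); (29,6,arg)
step 2: rule r2; match: 0->23, 1->15, 2->9, 3->10, 4->16; deleted nodes 9, 15; deleted edges (15,9,fn); (15,10,arg); (23,15,fn); (23,16,arg); added nodes 30; added edges (23,16,fn); (23,30,arg); (30,10,fn); (30,16,arg); result: nodes: 3:c3, 6:c2, 7:app, 10:c4, 16:c3, 23:app, 24:c3, 25:app, 27:c4, 28:app, 29:app, 30:app edges: (7,6,fn); (7,29,arg); (23,16,fn); (23,30,arg); (25,23,fn); (25,24,arg); (28,25,fn); (28,27,arg); (29,3,fn); (29,6,arg); (30,10,fn); (30,16,arg)
final:
nodes: 3:c3, 6:c2, 7:app, 10:c4, 16:c3, 23:app, 24:c3, 25:app, 27:c4, 28:app, 29:app, 30:app
edges: (7,6,fn); (7,29,arg); (23,16,fn); (23,30,arg); (25,23,fn); (25,24,arg); (28,25,fn); (28,27,arg); (29,3,fn); (29,6,arg); (30,10,fn); (30,16,arg)


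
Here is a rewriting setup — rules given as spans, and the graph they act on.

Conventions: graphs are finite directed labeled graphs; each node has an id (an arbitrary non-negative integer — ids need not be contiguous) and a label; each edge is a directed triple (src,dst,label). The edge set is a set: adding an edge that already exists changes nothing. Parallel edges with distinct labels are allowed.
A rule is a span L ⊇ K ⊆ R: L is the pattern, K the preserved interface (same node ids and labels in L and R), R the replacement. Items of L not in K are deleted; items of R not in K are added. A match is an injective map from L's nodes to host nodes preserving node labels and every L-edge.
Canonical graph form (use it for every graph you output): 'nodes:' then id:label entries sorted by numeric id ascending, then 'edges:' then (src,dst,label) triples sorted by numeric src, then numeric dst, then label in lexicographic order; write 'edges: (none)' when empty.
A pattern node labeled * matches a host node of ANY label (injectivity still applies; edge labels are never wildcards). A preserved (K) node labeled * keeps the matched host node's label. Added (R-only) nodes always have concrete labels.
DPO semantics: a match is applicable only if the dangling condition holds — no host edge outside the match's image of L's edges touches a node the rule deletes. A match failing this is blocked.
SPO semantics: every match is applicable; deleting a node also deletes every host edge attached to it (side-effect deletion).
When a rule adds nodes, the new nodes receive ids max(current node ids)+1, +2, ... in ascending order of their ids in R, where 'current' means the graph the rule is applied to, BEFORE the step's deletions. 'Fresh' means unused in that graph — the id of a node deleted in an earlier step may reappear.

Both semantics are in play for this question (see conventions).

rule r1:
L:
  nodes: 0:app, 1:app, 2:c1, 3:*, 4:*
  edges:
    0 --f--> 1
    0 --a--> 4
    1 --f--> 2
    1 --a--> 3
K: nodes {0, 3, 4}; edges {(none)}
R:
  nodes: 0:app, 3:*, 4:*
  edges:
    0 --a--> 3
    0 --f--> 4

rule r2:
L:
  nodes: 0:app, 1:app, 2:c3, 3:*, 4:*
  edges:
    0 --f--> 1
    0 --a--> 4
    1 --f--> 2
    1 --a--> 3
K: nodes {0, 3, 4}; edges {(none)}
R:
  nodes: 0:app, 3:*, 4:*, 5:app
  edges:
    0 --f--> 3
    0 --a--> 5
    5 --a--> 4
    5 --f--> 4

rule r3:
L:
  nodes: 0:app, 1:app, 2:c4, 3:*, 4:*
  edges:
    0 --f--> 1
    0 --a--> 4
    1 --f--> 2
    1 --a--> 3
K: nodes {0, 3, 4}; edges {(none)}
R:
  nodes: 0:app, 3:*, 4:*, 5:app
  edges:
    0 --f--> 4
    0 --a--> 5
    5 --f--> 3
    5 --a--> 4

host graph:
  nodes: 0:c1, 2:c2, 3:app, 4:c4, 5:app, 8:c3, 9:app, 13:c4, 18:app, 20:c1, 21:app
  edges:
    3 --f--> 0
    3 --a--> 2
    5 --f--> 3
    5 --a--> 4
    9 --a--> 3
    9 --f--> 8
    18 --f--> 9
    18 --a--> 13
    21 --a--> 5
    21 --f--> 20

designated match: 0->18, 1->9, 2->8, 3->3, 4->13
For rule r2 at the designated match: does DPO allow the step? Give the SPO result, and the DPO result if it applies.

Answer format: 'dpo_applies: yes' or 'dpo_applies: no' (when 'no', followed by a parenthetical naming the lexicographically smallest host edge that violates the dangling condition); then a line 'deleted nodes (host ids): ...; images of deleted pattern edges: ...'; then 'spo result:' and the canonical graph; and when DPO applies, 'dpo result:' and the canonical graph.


dpo_applies: yes
deleted nodes (host ids): 8, 9; images of deleted pattern edges: (9,3,a); (9,8,f); (18,9,f); (18,13,a)
spo result:
nodes: 0:c1, 2:c2, 3:app, 4:c4, 5:app, 13:c4, 18:app, 20:c1, 21:app, 22:app
edges: (3,0,f); (3,2,a); (5,3,f); (5,4,a); (18,3,f); (18,22,a); (21,5,a); (21,20,f); (22,13,a); (22,13,f)
dpo result:
nodes: 0:c1, 2:c2, 3:app, 4:c4, 5:app, 13:c4, 18:app, 20:c1, 21:app, 22:app
edges: (3,0,f); (3,2,a); (5,3,f); (5,4,a); (18,3,f); (18,22,a); (21,5,a); (21,20,f); (22,13,a); (22,13,f)


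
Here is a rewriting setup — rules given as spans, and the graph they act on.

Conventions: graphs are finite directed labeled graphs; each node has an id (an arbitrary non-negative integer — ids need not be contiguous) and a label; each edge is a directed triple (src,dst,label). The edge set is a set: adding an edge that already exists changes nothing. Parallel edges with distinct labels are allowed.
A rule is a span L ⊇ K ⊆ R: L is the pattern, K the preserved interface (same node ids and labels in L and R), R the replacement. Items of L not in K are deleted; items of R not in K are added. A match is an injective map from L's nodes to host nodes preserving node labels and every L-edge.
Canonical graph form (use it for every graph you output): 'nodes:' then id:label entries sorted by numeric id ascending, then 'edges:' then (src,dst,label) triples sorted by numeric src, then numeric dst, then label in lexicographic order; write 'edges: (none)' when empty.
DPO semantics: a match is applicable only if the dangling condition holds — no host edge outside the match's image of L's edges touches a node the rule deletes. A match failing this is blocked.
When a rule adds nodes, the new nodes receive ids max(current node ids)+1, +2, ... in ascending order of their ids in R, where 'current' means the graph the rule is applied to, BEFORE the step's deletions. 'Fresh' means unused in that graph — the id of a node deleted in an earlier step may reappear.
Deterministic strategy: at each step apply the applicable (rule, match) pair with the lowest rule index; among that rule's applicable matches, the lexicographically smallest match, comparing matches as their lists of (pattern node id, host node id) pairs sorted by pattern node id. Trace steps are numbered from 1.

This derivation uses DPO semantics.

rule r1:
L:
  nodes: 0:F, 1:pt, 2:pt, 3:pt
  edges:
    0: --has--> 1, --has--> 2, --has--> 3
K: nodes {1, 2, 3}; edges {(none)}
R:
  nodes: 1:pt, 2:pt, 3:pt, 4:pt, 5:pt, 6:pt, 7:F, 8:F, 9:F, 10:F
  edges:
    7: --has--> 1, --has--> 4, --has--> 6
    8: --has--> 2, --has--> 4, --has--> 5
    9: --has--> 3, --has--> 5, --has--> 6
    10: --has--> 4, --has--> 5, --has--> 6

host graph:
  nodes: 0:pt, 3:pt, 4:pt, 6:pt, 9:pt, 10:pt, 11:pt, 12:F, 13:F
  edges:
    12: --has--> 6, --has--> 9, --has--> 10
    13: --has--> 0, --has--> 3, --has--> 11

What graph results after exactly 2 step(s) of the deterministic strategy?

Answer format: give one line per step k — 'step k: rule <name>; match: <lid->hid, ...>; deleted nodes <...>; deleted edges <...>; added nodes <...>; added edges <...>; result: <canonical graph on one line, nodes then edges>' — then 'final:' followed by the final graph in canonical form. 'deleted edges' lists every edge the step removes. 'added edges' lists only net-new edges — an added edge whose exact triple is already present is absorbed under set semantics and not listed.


step 1: rule r1; match: 0->12, 1->6, 2->9, 3->10; deleted nodes 12; deleted edges (12,6,has); (12,9,has); (12,10,has); added nodes 14, 15, 16, 17, 18, 19, 20; added edges (17,6,has); (17,14,has); (17,16,has); (18,9,has); (18,14,has); (18,15,has); (19,10,has); (19,15,has); (19,16,has); (20,14,has); (20,15,has); (20,16,has); result: nodes: 0:pt, 3:pt, 4:pt, 6:pt, 9:pt, 10:pt, 11:pt, 13:F, 14:pt, 15:pt, 16:pt, 17:F, 18:F, 19:F, 20:F edges: (13,0,has); (13,3,has); (13,11,has); (17,6,has); (17,14,has); (17,16,has); (18,9,has); (18,14,has); (18,15,has); (19,10,has); (19,15,has); (19,16,has); (20,14,has); (20,15,has); (20,16,has)
step 2: rule r1; match: 0->13, 1->0, 2->3, 3->11; deleted nodes 13; deleted edges (13,0,has); (13,3,has); (13,11,has); added nodes 21, 22, 23, 24, 25, 26, 27; added edges (24,0,has); (24,21,has); (24,23,has); (25,3,has); (25,21,has); (25,22,has); (26,11,has); (26,22,has); (26,23,has); (27,21,has); (27,22,has); (27,23,has); result: nodes: 0:pt, 3:pt, 4:pt, 6:pt, 9:pt, 10:pt, 11:pt, 14:pt, 15:pt, 16:pt, 17:F, 18:F, 19:F, 20:F, 21:pt, 22:pt, 23:pt, 24:F, 25:F, 26:F, 27:F edges: (17,6,has); (17,14,has); (17,16,has); (18,9,has); (18,14,has); (18,15,has); (19,10,has); (19,15,has); (19,16,has); (20,14,has); (20,15,has); (20,16,has); (24,0,has); (24,21,has); (24,23,has); (25,3,has); (25,21,has); (25,22,has); (26,11,has); (26,22,has); (26,23,has); (27,21,has); (27,22,has); (27,23,has)
final:
nodes: 0:pt, 3:pt, 4:pt, 6:pt, 9:pt, 10:pt, 11:pt, 14:pt, 15:pt, 16:pt, 17:F, 18:F, 19:F, 20:F, 21:pt, 22:pt, 23:pt, 24:F, 25:F, 26:F, 27:F
edges: (17,6,has); (17,14,has); (17,16,has); (18,9,has); (18,14,has); (18,15,has); (19,10,has); (19,15,has); (19,16,has); (20,14,has); (20,15,has); (20,16,has); (24,0,has); (24,21,has); (24,23,has); (25,3,has); (25,21,has); (25,22,has); (26,11,has); (26,22,has); (26,23,has); (27,21,has); (27,22,has); (27,23,has)


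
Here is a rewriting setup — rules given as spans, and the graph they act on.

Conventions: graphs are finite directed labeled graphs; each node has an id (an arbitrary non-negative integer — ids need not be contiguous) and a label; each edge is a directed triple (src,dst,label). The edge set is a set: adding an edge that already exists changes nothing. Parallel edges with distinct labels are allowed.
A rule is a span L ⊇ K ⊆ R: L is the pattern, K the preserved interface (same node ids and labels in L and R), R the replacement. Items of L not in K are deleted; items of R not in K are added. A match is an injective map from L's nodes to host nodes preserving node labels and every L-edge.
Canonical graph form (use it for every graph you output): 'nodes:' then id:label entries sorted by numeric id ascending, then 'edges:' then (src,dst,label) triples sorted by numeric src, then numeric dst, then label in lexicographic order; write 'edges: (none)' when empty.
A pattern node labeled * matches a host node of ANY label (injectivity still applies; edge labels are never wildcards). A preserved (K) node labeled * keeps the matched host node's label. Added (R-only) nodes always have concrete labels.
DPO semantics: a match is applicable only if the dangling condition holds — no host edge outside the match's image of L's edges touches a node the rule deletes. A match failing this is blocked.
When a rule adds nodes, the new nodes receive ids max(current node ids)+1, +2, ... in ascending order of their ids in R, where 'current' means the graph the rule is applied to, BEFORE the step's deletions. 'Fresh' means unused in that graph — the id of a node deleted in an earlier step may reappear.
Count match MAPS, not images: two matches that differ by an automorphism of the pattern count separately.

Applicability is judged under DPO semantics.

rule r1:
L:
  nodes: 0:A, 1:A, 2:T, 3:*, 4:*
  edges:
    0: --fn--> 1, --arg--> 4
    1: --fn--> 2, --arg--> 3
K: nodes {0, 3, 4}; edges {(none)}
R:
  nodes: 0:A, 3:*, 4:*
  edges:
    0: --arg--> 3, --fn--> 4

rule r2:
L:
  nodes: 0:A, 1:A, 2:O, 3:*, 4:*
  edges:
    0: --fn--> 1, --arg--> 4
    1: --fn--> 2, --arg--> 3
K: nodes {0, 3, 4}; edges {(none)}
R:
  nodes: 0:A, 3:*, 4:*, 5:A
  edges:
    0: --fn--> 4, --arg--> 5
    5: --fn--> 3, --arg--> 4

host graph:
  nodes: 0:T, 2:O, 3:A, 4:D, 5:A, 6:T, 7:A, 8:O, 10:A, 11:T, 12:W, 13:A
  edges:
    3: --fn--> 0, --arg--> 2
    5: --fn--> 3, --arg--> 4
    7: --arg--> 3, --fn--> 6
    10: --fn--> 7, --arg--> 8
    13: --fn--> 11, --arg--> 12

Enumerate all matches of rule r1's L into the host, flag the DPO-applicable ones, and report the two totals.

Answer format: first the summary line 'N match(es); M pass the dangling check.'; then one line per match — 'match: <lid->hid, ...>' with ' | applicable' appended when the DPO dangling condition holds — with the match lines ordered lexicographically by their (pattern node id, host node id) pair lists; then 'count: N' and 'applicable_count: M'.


2 match(es); 1 pass the dangling check.
match: 0->5, 1->3, 2->0, 3->2, 4->4
match: 0->10, 1->7, 2->6, 3->3, 4->8 | applicable
count: 2
applicable_count: 1


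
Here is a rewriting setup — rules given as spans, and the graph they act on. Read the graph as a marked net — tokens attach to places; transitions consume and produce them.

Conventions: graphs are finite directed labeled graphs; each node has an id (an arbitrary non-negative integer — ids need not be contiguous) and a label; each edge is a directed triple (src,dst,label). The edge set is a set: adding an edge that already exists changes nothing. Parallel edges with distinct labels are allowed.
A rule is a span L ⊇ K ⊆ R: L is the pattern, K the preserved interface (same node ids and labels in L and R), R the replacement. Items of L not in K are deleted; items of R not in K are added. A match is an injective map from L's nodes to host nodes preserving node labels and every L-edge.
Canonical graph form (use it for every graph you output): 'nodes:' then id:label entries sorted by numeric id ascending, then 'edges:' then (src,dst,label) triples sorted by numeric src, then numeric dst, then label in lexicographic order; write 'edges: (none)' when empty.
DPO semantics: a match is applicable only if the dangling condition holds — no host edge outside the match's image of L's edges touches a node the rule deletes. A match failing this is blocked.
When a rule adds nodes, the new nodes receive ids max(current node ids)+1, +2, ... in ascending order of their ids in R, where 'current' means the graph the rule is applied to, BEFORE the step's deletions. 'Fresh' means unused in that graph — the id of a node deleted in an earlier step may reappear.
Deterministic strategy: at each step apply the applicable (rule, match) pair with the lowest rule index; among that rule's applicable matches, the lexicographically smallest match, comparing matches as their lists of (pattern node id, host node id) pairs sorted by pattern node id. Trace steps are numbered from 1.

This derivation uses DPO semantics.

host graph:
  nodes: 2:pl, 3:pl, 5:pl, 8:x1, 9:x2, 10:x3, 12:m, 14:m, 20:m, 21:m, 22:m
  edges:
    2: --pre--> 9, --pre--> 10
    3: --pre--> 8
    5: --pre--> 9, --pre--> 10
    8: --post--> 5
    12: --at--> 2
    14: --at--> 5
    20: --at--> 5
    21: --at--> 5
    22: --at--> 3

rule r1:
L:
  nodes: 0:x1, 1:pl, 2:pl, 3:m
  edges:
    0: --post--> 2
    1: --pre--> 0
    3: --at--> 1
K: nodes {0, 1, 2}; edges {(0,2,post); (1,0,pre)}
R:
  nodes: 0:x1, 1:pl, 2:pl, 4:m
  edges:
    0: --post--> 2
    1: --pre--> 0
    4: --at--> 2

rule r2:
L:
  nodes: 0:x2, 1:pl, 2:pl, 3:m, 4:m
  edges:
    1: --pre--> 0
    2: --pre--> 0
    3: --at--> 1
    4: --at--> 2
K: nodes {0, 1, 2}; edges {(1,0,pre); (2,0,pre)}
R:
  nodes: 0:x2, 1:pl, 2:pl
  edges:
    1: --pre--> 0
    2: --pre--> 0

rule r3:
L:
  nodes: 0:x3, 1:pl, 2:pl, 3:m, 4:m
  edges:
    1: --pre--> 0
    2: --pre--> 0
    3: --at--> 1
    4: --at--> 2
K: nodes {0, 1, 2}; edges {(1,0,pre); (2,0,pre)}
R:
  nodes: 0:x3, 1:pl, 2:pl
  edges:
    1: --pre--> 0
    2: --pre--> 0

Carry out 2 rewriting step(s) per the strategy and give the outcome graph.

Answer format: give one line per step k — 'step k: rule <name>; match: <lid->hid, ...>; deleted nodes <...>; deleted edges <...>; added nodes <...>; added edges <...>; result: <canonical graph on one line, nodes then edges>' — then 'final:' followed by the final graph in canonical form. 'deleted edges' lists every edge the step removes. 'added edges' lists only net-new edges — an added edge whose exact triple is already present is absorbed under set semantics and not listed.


step 1: rule r1; match: 0->8, 1->3, 2->5, 3->22; deleted nodes 22; deleted edges (22,3,at); added nodes 23; added edges (23,5,at); result: nodes: 2:pl, 3:pl, 5:pl, 8:x1, 9:x2, 10:x3, 12:m, 14:m, 20:m, 21:m, 23:m edges: (2,9,pre); (2,10,pre); (3,8,pre); (5,9,pre); (5,10,pre); (8,5,post); (12,2,at); (14,5,at); (20,5,at); (21,5,at); (23,5,at)
step 2: rule r2; match: 0->9, 1->2, 2->5, 3->12, 4->14; deleted nodes 12, 14; deleted edges (12,2,at); (14,5,at); added nodes (none); added edges (none); result: nodes: 2:pl, 3:pl, 5:pl, 8:x1, 9:x2, 10:x3, 20:m, 21:m, 23:m edges: (2,9,pre); (2,10,pre); (3,8,pre); (5,9,pre); (5,10,pre); (8,5,post); (20,5,at); (21,5,at); (23,5,at)
final:
nodes: 2:pl, 3:pl, 5:pl, 8:x1, 9:x2, 10:x3, 20:m, 21:m, 23:m
edges: (2,9,pre); (2,10,pre); (3,8,pre); (5,9,pre); (5,10,pre); (8,5,post); (20,5,at); (21,5,at); (23,5,at)


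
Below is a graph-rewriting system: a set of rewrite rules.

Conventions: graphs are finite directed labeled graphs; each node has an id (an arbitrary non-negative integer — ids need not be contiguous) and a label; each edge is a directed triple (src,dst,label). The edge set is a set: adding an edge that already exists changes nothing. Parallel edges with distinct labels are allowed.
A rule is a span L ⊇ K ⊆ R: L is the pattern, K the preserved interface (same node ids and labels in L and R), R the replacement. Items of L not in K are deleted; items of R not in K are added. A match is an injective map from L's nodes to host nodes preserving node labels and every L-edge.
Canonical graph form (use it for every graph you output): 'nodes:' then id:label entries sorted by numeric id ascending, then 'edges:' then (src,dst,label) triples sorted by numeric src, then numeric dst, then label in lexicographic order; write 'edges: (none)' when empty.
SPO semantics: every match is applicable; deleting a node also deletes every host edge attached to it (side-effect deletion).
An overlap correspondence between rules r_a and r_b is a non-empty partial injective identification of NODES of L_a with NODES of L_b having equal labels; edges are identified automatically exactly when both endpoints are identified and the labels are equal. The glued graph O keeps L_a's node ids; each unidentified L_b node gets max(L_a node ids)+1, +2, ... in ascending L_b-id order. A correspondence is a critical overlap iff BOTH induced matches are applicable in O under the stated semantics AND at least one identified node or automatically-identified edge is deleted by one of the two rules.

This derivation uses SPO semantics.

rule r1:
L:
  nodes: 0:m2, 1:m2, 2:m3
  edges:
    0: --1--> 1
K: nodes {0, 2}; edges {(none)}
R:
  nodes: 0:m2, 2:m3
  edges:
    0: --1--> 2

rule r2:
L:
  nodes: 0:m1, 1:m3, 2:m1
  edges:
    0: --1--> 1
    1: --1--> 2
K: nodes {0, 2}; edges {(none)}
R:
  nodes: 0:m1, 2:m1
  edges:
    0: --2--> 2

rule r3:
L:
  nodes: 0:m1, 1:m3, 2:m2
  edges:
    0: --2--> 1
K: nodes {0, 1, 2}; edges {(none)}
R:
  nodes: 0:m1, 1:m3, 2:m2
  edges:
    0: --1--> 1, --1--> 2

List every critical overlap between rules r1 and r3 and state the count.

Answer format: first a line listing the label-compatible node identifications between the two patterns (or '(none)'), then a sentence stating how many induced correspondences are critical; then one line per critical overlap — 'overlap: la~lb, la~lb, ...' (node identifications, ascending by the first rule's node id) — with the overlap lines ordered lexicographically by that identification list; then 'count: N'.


label-compatible node identifications between L(r1) and L(r3): 0~2, 1~2, 2~1
2 of the induced correspondences are critical overlaps of r1 and r3.
overlap: 1~2
overlap: 1~2, 2~1
count: 2


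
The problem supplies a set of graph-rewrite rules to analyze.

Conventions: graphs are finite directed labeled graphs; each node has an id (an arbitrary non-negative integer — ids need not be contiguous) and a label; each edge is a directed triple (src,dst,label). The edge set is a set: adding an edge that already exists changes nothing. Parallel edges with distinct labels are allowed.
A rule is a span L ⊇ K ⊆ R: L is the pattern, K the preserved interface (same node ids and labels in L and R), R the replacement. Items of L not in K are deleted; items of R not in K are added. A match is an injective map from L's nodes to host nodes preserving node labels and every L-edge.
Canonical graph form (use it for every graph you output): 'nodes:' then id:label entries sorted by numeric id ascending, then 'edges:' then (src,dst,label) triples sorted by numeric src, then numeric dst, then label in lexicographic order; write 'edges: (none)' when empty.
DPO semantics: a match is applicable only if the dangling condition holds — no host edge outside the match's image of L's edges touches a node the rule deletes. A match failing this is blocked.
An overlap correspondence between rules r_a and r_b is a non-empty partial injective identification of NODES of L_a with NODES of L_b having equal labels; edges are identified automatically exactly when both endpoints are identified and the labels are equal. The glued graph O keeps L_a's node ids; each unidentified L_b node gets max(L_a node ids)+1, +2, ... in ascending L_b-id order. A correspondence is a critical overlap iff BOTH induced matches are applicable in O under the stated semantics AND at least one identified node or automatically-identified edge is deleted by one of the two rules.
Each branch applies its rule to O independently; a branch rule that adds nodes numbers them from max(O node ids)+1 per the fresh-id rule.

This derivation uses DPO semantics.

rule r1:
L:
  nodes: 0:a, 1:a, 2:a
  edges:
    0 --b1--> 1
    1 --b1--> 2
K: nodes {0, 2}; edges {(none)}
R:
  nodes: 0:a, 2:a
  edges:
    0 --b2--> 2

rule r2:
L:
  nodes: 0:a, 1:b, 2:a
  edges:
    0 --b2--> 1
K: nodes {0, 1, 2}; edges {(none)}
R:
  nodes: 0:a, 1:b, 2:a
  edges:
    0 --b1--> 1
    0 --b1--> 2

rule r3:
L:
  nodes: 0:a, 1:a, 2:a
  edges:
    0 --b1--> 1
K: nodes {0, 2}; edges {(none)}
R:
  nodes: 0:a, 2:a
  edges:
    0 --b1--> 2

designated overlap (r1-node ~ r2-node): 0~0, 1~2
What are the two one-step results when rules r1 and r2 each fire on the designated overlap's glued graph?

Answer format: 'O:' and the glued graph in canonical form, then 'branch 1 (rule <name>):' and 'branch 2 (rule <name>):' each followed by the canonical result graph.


O:
nodes: 0:a, 1:a, 2:a, 3:b
edges: (0,1,b1); (0,3,b2); (1,2,b1)
branch 1 (rule r1):
nodes: 0:a, 2:a, 3:b
edges: (0,2,b2); (0,3,b2)
branch 2 (rule r2):
nodes: 0:a, 1:a, 2:a, 3:b
edges: (0,1,b1); (0,3,b1); (1,2,b1)


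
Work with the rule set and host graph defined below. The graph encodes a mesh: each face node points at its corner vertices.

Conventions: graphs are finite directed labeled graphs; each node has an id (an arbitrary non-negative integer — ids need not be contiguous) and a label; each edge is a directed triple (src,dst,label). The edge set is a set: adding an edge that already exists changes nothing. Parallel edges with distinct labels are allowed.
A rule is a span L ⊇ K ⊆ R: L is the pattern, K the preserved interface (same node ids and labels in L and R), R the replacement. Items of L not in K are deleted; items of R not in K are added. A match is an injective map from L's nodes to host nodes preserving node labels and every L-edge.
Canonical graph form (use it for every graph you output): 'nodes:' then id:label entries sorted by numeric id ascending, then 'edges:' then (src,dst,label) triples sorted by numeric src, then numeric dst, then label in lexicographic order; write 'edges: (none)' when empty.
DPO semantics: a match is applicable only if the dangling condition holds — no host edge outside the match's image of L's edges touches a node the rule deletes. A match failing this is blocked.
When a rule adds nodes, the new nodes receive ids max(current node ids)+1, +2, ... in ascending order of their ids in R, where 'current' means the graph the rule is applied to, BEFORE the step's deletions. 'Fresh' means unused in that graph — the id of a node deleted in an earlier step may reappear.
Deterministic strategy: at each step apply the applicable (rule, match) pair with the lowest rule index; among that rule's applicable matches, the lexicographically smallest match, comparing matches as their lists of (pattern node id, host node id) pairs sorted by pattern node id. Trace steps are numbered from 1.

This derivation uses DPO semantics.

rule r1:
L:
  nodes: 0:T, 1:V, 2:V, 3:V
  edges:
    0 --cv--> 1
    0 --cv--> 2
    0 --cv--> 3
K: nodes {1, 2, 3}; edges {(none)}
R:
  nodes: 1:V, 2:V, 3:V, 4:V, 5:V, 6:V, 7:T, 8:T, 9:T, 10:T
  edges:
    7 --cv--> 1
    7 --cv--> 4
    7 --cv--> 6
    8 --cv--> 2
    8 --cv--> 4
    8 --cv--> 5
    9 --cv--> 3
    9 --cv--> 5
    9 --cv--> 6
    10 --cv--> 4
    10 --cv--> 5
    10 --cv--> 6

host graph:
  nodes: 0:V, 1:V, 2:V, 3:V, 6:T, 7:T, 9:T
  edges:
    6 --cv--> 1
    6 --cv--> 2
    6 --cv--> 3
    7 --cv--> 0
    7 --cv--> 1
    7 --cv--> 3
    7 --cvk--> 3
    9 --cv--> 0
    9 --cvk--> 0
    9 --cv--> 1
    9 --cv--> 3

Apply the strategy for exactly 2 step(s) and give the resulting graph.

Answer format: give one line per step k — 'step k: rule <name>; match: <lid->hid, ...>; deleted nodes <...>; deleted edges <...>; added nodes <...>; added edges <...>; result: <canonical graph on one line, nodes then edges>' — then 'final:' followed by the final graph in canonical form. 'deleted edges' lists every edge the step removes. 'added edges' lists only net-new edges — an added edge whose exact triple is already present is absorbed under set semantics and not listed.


step 1: rule r1; match: 0->6, 1->1, 2->2, 3->3; deleted nodes 6; deleted edges (6,1,cv); (6,2,cv); (6,3,cv); added nodes 10, 11, 12, 13, 14, 15, 16; added edges (13,1,cv); (13,10,cv); (13,12,cv); (14,2,cv); (14,10,cv); (14,11,cv); (15,3,cv); (15,11,cv); (15,12,cv); (16,10,cv); (16,11,cv); (16,12,cv); result: nodes: 0:V, 1:V, 2:V, 3:V, 7:T, 9:T, 10:V, 11:V, 12:V, 13:T, 14:T, 15:T, 16:T edges: (7,0,cv); (7,1,cv); (7,3,cv); (7,3,cvk); (9,0,cv); (9,0,cvk); (9,1,cv); (9,3,cv); (13,1,cv); (13,10,cv); (13,12,cv); (14,2,cv); (14,10,cv); (14,11,cv); (15,3,cv); (15,11,cv); (15,12,cv); (16,10,cv); (16,11,cv); (16,12,cv)
step 2: rule r1; match: 0->13, 1->1, 2->10, 3->12; deleted nodes 13; deleted edges (13,1,cv); (13,10,cv); (13,12,cv); added nodes 17, 18, 19, 20, 21, 22, 23; added edges (20,1,cv); (20,17,cv); (20,19,cv); (21,10,cv); (21,17,cv); (21,18,cv); (22,12,cv); (22,18,cv); (22,19,cv); (23,17,cv); (23,18,cv); (23,19,cv); result: nodes: 0:V, 1:V, 2:V, 3:V, 7:T, 9:T, 10:V, 11:V, 12:V, 14:T, 15:T, 16:T, 17:V, 18:V, 19:V, 20:T, 21:T, 22:T, 23:T edges: (7,0,cv); (7,1,cv); (7,3,cv); (7,3,cvk); (9,0,cv); (9,0,cvk); (9,1,cv); (9,3,cv); (14,2,cv); (14,10,cv); (14,11,cv); (15,3,cv); (15,11,cv); (15,12,cv); (16,10,cv); (16,11,cv); (16,12,cv); (20,1,cv); (20,17,cv); (20,19,cv); (21,10,cv); (21,17,cv); (21,18,cv); (22,12,cv); (22,18,cv); (22,19,cv); (23,17,cv); (23,18,cv); (23,19,cv)
final:
nodes: 0:V, 1:V, 2:V, 3:V, 7:T, 9:T, 10:V, 11:V, 12:V, 14:T, 15:T, 16:T, 17:V, 18:V, 19:V, 20:T, 21:T, 22:T, 23:T
edges: (7,0,cv); (7,1,cv); (7,3,cv); (7,3,cvk); (9,0,cv); (9,0,cvk); (9,1,cv); (9,3,cv); (14,2,cv); (14,10,cv); (14,11,cv); (15,3,cv); (15,11,cv); (15,12,cv); (16,10,cv); (16,11,cv); (16,12,cv); (20,1,cv); (20,17,cv); (20,19,cv); (21,10,cv); (21,17,cv); (21,18,cv); (22,12,cv); (22,18,cv); (22,19,cv); (23,17,cv); (23,18,cv); (23,19,cv)


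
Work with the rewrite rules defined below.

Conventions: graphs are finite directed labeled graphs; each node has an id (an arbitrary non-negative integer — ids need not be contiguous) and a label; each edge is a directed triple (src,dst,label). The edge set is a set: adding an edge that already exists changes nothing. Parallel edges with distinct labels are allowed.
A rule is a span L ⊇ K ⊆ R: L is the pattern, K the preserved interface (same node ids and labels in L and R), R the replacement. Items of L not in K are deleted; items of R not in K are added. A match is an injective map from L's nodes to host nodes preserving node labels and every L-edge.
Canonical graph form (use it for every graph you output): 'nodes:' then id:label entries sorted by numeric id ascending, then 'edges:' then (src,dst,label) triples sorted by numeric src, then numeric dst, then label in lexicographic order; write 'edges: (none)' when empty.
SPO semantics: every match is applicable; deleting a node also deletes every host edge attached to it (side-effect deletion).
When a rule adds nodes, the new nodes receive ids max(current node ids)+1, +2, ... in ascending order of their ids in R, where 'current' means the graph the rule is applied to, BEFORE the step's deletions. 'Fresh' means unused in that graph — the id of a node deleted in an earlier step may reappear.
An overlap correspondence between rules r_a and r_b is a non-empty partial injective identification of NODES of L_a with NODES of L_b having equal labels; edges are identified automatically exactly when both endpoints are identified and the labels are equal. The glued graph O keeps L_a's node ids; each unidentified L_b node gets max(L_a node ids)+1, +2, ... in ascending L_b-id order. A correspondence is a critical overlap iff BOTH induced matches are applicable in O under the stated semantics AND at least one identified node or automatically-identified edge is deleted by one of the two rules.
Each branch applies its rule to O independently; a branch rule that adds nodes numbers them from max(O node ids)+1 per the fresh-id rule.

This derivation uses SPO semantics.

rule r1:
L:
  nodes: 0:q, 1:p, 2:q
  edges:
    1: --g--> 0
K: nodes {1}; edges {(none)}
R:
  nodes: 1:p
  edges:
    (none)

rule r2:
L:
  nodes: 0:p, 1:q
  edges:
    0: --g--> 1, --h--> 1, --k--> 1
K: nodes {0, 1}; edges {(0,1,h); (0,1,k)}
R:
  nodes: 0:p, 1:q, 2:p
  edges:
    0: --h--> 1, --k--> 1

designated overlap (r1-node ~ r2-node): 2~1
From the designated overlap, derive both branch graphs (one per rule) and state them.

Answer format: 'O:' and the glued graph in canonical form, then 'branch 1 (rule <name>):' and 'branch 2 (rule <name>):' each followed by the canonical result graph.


O:
nodes: 0:q, 1:p, 2:q, 3:p
edges: (1,0,g); (3,2,g); (3,2,h); (3,2,k)
branch 1 (rule r1):
nodes: 1:p, 3:p
edges: (none)
branch 2 (rule r2):
nodes: 0:q, 1:p, 2:q, 3:p, 4:p
edges: (1,0,g); (3,2,h); (3,2,k)
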